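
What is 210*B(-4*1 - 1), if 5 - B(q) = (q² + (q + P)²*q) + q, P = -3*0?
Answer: 23100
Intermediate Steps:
P = 0
B(q) = 5 - q - q² - q³ (B(q) = 5 - ((q² + (q + 0)²*q) + q) = 5 - ((q² + q²*q) + q) = 5 - ((q² + q³) + q) = 5 - (q + q² + q³) = 5 + (-q - q² - q³) = 5 - q - q² - q³)
210*B(-4*1 - 1) = 210*(5 - (-4*1 - 1) - (-4*1 - 1)² - (-4*1 - 1)³) = 210*(5 - (-4 - 1) - (-4 - 1)² - (-4 - 1)³) = 210*(5 - 1*(-5) - 1*(-5)² - 1*(-5)³) = 210*(5 + 5 - 1*25 - 1*(-125)) = 210*(5 + 5 - 25 + 125) = 210*110 = 23100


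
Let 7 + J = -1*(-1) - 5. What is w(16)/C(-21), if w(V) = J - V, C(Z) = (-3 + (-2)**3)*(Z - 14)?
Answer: -27/385 ≈ -0.070130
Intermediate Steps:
J = -11 (J = -7 + (-1*(-1) - 5) = -7 + (1 - 5) = -7 - 4 = -11)
C(Z) = 154 - 11*Z (C(Z) = (-3 - 8)*(-14 + Z) = -11*(-14 + Z) = 154 - 11*Z)
w(V) = -11 - V
w(16)/C(-21) = (-11 - 1*16)/(154 - 11*(-21)) = (-11 - 16)/(154 + 231) = -27/385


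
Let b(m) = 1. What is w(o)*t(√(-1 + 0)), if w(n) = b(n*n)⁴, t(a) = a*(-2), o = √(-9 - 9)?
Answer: -2*I ≈ -2.0*I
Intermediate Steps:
o = 3*I*√2 (o = √(-18) = 3*I*√2 ≈ 4.2426*I)
t(a) = -2*a
w(n) = 1 (w(n) = 1⁴ = 1)
w(o)*t(√(-1 + 0)) = 1*(-2*√(-1 + 0)) = 1*(-2*I) = -2*I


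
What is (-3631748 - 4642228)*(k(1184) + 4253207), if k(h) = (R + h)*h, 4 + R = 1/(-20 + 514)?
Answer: -11547420385761336/247 ≈ -4.6751e+13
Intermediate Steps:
R = -1975/494 (R = -4 + 1/(-20 + 514) = -4 + 1/494 = -1975/494 ≈ -3.9980)
k(h) = h*(-1975/494 + h) (k(h) = (-1975/494 + h)*h = h*(-1975/494 + h))
(-3631748 - 4642228)*(k(1184) + 4253207) = (-3631748 - 4642228)*((1/494)*1184*(-1975 + 494*1184) + 4253207) = -8273976*((1/494)*1184*(-1975 + 584896) + 4253207) = -8273976*((1/494)*1184*582921 + 4253207) = -8273976*(345089232/247 + 4253207) = -8273976*1395631361/247 = -11547420385761336/247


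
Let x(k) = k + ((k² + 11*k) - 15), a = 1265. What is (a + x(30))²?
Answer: 6300100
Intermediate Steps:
x(k) = -15 + k² + 12*k (x(k) = k + (-15 + k² + 11*k) = -15 + k² + 12*k)
(a + x(30))² = (1265 + (-15 + 30² + 12*30))² = (1265 + (-15 + 900 + 360))² = (1265 + 1245)² = 2510² = 6300100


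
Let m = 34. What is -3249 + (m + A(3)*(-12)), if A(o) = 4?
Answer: -3263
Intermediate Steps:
-3249 + (m + A(3)*(-12)) = -3249 + (34 + 4*(-12)) = -3249 + (34 - 48) = -3249 - 14 = -3263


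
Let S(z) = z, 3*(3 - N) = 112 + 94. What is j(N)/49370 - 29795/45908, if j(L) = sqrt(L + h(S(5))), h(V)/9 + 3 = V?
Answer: -29795/45908 + I*sqrt(429)/148110 ≈ -0.64902 + 0.00013984*I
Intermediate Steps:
N = -197/3 (N = 3 - (112 + 94)/3 = 3 - 1/3*206 = 3 - 206/3 = -197/3 ≈ -65.667)
h(V) = -27 + 9*V
j(L) = sqrt(18 + L) (j(L) = sqrt(L + (-27 + 9*5)) = sqrt(L + (-27 + 45)) = sqrt(L + 18) = sqrt(18 + L))
j(N)/49370 - 29795/45908 = sqrt(18 - 197/3)/49370 - 29795/45908 = sqrt(-143/3)*(1/49370) - 29795*1/45908 = (I*sqrt(429)/3)*(1/49370) - 29795/45908 = I*sqrt(429)/148110 - 29795/45908 = -29795/45908 + I*sqrt(429)/148110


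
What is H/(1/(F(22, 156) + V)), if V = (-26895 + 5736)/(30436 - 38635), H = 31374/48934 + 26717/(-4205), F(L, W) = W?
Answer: -84906290284868/93727082585 ≈ -905.89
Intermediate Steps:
H = -587721004/102883735 (H = 31374*(1/48934) + 26717*(-1/4205) = 15687/24467 - 26717/4205 = -587721004/102883735 ≈ -5.7125)
V = 2351/911 (V = -21159/(-8199) = -21159*(-1/8199) = 2351/911 ≈ 2.5807)
H/(1/(F(22, 156) + V)) = -587721004/(102883735*(1/(156 + 2351/911))) = -587721004/(102883735*(1/(144467/911))) = -587721004/(102883735*911/144467) = -587721004/102883735*144467/911 = -84906290284868/93727082585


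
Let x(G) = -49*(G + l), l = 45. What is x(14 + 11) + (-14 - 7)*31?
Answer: -4081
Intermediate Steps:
x(G) = -2205 - 49*G (x(G) = -49*(G + 45) = -49*(45 + G) = -2205 - 49*G)
x(14 + 11) + (-14 - 7)*31 = (-2205 - 49*(14 + 11)) + (-14 - 7)*31 = (-2205 - 49*25) - 21*31 = (-2205 - 1225) - 651 = -3430 - 651 = -4081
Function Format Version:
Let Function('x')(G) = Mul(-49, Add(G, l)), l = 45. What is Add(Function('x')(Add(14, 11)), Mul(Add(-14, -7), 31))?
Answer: -4081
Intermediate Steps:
Function('x')(G) = Add(-2205, Mul(-49, G)) (Function('x')(G) = Mul(-49, Add(G, 45)) = Mul(-49, Add(45, G)) = Add(-2205, Mul(-49, G)))
Add(Function('x')(Add(14, 11)), Mul(Add(-14, -7), 31)) = Add(Add(-2205, Mul(-49, Add(14, 11))), Mul(Add(-14, -7), 31)) = Add(Add(-2205, Mul(-49, 25)), Mul(-21, 31)) = Add(Add(-2205, -1225), -651) = Add(-3430, -651) = -4081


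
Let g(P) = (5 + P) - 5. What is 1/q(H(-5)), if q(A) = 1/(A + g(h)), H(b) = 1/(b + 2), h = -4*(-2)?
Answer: 23/3 ≈ 7.6667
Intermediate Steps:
h = 8
H(b) = 1/(2 + b)
g(P) = P
q(A) = 1/(8 + A) (q(A) = 1/(A + 8) = 1/(8 + A))
1/q(H(-5)) = 1/(1/(8 + 1/(2 - 5))) = 1/(1/(8 + 1/(-3))) = 1/(1/(8 - ⅓)) = 1/(1/(23/3)) = 1/(3/23) = 23/3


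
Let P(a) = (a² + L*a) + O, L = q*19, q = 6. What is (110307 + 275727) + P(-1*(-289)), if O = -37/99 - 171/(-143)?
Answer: 646719845/1287 ≈ 5.0250e+5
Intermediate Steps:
O = 1058/1287 (O = -37*1/99 - 171*(-1/143) = -37/99 + 171/143 = 1058/1287 ≈ 0.82207)
L = 114 (L = 6*19 = 114)
P(a) = 1058/1287 + a² + 114*a (P(a) = (a² + 114*a) + 1058/1287 = 1058/1287 + a² + 114*a)
(110307 + 275727) + P(-1*(-289)) = (110307 + 275727) + (1058/1287 + (-1*(-289))² + 114*(-1*(-289))) = 386034 + (1058/1287 + 289² + 114*289) = 386034 + (1058/1287 + 83521 + 32946) = 386034 + 149894087/1287 = 646719845/1287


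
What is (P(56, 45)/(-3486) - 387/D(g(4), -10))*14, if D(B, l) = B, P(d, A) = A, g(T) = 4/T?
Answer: -449709/83 ≈ -5418.2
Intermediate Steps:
(P(56, 45)/(-3486) - 387/D(g(4), -10))*14 = (45/(-3486) - 387/1)*14 = (45*(-1/3486) - 387/1)*14 = (-15/1162 - 387/1)*14 = (-15/1162 - 387*1)*14 = (-15/1162 - 387)*14 = -449709/1162*14 = -449709/83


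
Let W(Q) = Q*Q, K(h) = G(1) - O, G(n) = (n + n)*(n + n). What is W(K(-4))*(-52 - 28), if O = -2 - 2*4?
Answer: -15680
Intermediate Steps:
G(n) = 4*n² (G(n) = (2*n)*(2*n) = 4*n²)
O = -10 (O = -2 - 8 = -10)
K(h) = 14 (K(h) = 4*1² - 1*(-10) = 4*1 + 10 = 4 + 10 = 14)
W(Q) = Q²
W(K(-4))*(-52 - 28) = 14²*(-52 - 28) = 196*(-80) = -15680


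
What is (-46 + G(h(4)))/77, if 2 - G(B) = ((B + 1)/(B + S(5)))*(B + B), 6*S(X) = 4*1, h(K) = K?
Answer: -368/539 ≈ -0.68275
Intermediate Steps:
S(X) = ⅔ (S(X) = (4*1)/6 = (⅙)*4 = ⅔)
G(B) = 2 - 2*B*(1 + B)/(⅔ + B) (G(B) = 2 - (B + 1)/(B + ⅔)*(B + B) = 2 - (1 + B)/(⅔ + B)*2*B = 2 - 2*B*(1 + B)/(⅔ + B))
(-46 + G(h(4)))/77 = (-46 + 2*(2 - 3*4²)/(2 + 3*4))/77 = (-46 + 2*(2 - 3*16)/(2 + 12))*(1/77) = (-46 + 2*(2 - 48)/14)*(1/77) = (-46 + 2*(1/14)*(-46))*(1/77) = (-46 - 46/7)*(1/77) = -368/7*1/77 = -368/539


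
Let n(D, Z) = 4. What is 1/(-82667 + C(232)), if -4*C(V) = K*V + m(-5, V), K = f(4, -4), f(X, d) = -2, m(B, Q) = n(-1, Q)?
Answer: -1/82552 ≈ -1.2114e-5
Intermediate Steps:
m(B, Q) = 4
K = -2
C(V) = -1 + V/2 (C(V) = -(-2*V + 4)/4 = -(4 - 2*V)/4 = -1 + V/2)
1/(-82667 + C(232)) = 1/(-82667 + (-1 + (½)*232)) = 1/(-82667 + (-1 + 116)) = 1/(-82667 + 115) = 1/(-82552) = -1/82552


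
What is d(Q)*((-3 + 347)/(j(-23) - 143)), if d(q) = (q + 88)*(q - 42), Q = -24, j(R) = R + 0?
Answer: 726528/83 ≈ 8753.3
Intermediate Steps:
j(R) = R
d(q) = (-42 + q)*(88 + q) (d(q) = (88 + q)*(-42 + q) = (-42 + q)*(88 + q))
d(Q)*((-3 + 347)/(j(-23) - 143)) = (-3696 + (-24)² + 46*(-24))*((-3 + 347)/(-23 - 143)) = (-3696 + 576 - 1104)*(344/(-166)) = -1453056*(-1)/166 = -4224*(-172/83) = 726528/83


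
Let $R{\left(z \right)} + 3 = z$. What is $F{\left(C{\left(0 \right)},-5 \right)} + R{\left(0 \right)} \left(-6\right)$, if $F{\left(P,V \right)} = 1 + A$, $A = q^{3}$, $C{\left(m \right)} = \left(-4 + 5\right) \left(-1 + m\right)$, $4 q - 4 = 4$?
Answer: $27$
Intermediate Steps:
$q = 2$ ($q = 1 + \frac{1}{4} \cdot 4 = 1 + 1 = 2$)
$R{\left(z \right)} = -3 + z$
$C{\left(m \right)} = -1 + m$ ($C{\left(m \right)} = 1 \left(-1 + m\right) = -1 + m$)
$A = 8$ ($A = 2^{3} = 8$)
$F{\left(P,V \right)} = 9$ ($F{\left(P,V \right)} = 1 + 8 = 9$)
$F{\left(C{\left(0 \right)},-5 \right)} + R{\left(0 \right)} \left(-6\right) = 9 + \left(-3 + 0\right) \left(-6\right) = 9 - -18 = 9 + 18 = 27$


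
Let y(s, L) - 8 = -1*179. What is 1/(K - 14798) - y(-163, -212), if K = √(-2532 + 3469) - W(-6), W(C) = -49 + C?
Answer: 37167709409/217355112 - √937/217355112 ≈ 171.00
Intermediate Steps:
y(s, L) = -171 (y(s, L) = 8 - 1*179 = 8 - 179 = -171)
K = 55 + √937 (K = √(-2532 + 3469) - (-49 - 6) = √937 - 1*(-55) = √937 + 55 = 55 + √937 ≈ 85.610)
1/(K - 14798) - y(-163, -212) = 1/((55 + √937) - 14798) - 1*(-171) = 1/(-14743 + √937) + 171 = 171 + 1/(-14743 + √937)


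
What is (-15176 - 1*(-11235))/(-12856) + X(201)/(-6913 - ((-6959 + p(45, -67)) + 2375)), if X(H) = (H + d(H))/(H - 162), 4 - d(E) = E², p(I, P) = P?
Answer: 33247189/43620408 ≈ 0.76219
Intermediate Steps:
d(E) = 4 - E²
X(H) = (4 + H - H²)/(-162 + H) (X(H) = (H + (4 - H²))/(H - 162) = (4 + H - H²)/(-162 + H))
(-15176 - 1*(-11235))/(-12856) + X(201)/(-6913 - ((-6959 + p(45, -67)) + 2375)) = (-15176 - 1*(-11235))/(-12856) + ((4 + 201 - 1*201²)/(-162 + 201))/(-6913 - ((-6959 - 67) + 2375)) = (-15176 + 11235)*(-1/12856) + ((4 + 201 - 1*40401)/39)/(-6913 - (-7026 + 2375)) = -3941*(-1/12856) + ((4 + 201 - 40401)/39)/(-6913 - 1*(-4651)) = 3941/12856 + ((1/39)*(-40196))/(-6913 + 4651) = 3941/12856 - 3092/3/(-2262) = 3941/12856 - 3092/3*(-1/2262) = 3941/12856 + 1546/3393 = 33247189/43620408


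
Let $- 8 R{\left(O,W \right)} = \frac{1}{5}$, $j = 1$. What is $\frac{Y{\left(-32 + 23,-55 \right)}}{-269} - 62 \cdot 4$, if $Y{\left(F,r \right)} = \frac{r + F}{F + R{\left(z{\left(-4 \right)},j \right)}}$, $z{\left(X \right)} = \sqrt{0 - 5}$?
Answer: $- \frac{24085592}{97109} \approx -248.03$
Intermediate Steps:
$z{\left(X \right)} = i \sqrt{5}$ ($z{\left(X \right)} = \sqrt{-5} = i \sqrt{5}$)
$R{\left(O,W \right)} = - \frac{1}{40}$ ($R{\left(O,W \right)} = - \frac{1}{8 \cdot 5} = \left(- \frac{1}{8}\right) \frac{1}{5} = - \frac{1}{40}$)
$Y{\left(F,r \right)} = \frac{F + r}{- \frac{1}{40} + F}$ ($Y{\left(F,r \right)} = \frac{r + F}{F - \frac{1}{40}} = \frac{F + r}{- \frac{1}{40} + F}$)
$\frac{Y{\left(-32 + 23,-55 \right)}}{-269} - 62 \cdot 4 = \frac{40 \frac{1}{-1 + 40 \left(-32 + 23\right)} \left(\left(-32 + 23\right) - 55\right)}{-269} - 62 \cdot 4 = \frac{40 \left(-9 - 55\right)}{-1 + 40 \left(-9\right)} \left(- \frac{1}{269}\right) - 248 = 40 \frac{1}{-1 - 360} \left(-64\right) \left(- \frac{1}{269}\right) - 248 = 40 \frac{1}{-361} \left(-64\right) \left(- \frac{1}{269}\right) - 248 = 40 \left(- \frac{1}{361}\right) \left(-64\right) \left(- \frac{1}{269}\right) - 248 = \frac{2560}{361} \left(- \frac{1}{269}\right) - 248 = - \frac{2560}{97109} - 248 = - \frac{24085592}{97109}$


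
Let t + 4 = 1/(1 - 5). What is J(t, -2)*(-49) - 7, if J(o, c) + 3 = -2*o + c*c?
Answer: -945/2 ≈ -472.50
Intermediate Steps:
t = -17/4 (t = -4 + 1/(1 - 5) = -4 + 1/(-4) = -4 - 1/4 = -17/4 ≈ -4.2500)
J(o, c) = -3 + c**2 - 2*o (J(o, c) = -3 + (-2*o + c*c) = -3 + (-2*o + c**2) = -3 + (c**2 - 2*o) = -3 + c**2 - 2*o)
J(t, -2)*(-49) - 7 = (-3 + (-2)**2 - 2*(-17/4))*(-49) - 7 = (-3 + 4 + 17/2)*(-49) - 7 = (19/2)*(-49) - 7 = -931/2 - 7 = -945/2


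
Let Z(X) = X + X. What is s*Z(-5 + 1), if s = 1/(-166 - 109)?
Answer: 8/275 ≈ 0.029091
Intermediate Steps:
Z(X) = 2*X
s = -1/275 (s = 1/(-275) = -1/275 ≈ -0.0036364)
s*Z(-5 + 1) = -2*(-5 + 1)/275 = -2*(-4)/275 = -1/275*(-8) = 8/275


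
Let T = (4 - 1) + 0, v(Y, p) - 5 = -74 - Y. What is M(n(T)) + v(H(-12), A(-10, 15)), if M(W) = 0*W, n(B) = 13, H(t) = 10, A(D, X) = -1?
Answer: -79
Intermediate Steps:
v(Y, p) = -69 - Y (v(Y, p) = 5 + (-74 - Y) = -69 - Y)
T = 3 (T = 3 + 0 = 3)
M(W) = 0
M(n(T)) + v(H(-12), A(-10, 15)) = 0 + (-69 - 1*10) = 0 + (-69 - 10) = 0 - 79 = -79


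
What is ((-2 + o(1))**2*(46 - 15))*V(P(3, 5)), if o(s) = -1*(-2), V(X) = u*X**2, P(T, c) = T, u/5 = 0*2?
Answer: 0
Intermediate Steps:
u = 0 (u = 5*(0*2) = 5*0 = 0)
V(X) = 0 (V(X) = 0*X**2 = 0)
o(s) = 2
((-2 + o(1))**2*(46 - 15))*V(P(3, 5)) = ((-2 + 2)**2*(46 - 15))*0 = (0**2*31)*0 = (0*31)*0 = 0*0 = 0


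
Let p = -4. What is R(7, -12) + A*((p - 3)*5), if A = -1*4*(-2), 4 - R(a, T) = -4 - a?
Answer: -265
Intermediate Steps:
R(a, T) = 8 + a (R(a, T) = 4 - (-4 - a) = 4 + (4 + a) = 8 + a)
A = 8 (A = -4*(-2) = 8)
R(7, -12) + A*((p - 3)*5) = (8 + 7) + 8*((-4 - 3)*5) = 15 + 8*(-7*5) = 15 + 8*(-35) = 15 - 280 = -265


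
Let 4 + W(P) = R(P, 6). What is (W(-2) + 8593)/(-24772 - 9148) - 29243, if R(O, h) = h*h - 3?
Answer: -495965591/16960 ≈ -29243.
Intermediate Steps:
R(O, h) = -3 + h² (R(O, h) = h² - 3 = -3 + h²)
W(P) = 29 (W(P) = -4 + (-3 + 6²) = -4 + (-3 + 36) = -4 + 33 = 29)
(W(-2) + 8593)/(-24772 - 9148) - 29243 = (29 + 8593)/(-24772 - 9148) - 29243 = 8622/(-33920) - 29243 = 8622*(-1/33920) - 29243 = -4311/16960 - 29243 = -495965591/16960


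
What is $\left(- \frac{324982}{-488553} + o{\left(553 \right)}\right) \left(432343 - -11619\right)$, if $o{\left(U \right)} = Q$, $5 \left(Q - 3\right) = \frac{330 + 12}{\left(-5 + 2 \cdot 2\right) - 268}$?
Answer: $\frac{995064026009278}{657103785} \approx 1.5143 \cdot 10^{6}$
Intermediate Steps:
$Q = \frac{3693}{1345}$ ($Q = 3 + \frac{\left(330 + 12\right) \frac{1}{\left(-5 + 2 \cdot 2\right) - 268}}{5} = 3 + \frac{342 \frac{1}{\left(-5 + 4\right) - 268}}{5} = 3 + \frac{342 \frac{1}{-1 - 268}}{5} = 3 + \frac{342 \frac{1}{-269}}{5} = 3 + \frac{342 \left(- \frac{1}{269}\right)}{5} = 3 + \frac{1}{5} \left(- \frac{342}{269}\right) = 3 - \frac{342}{1345} = \frac{3693}{1345} \approx 2.7457$)
$o{\left(U \right)} = \frac{3693}{1345}$
$\left(- \frac{324982}{-488553} + o{\left(553 \right)}\right) \left(432343 - -11619\right) = \left(- \frac{324982}{-488553} + \frac{3693}{1345}\right) \left(432343 - -11619\right) = \left(\left(-324982\right) \left(- \frac{1}{488553}\right) + \frac{3693}{1345}\right) \left(432343 + 11619\right) = \left(\frac{324982}{488553} + \frac{3693}{1345}\right) 443962 = \frac{2241327019}{657103785} \cdot 443962 = \frac{995064026009278}{657103785}$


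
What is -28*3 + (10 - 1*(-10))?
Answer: -64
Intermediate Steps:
-28*3 + (10 - 1*(-10)) = -84 + (10 + 10) = -84 + 20 = -64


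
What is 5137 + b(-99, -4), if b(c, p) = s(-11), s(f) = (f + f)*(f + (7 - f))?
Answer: 4983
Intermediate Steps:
s(f) = 14*f (s(f) = (2*f)*7 = 14*f)
b(c, p) = -154 (b(c, p) = 14*(-11) = -154)
5137 + b(-99, -4) = 5137 - 154 = 4983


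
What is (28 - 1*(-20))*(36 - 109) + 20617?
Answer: 17113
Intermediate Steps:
(28 - 1*(-20))*(36 - 109) + 20617 = (28 + 20)*(-73) + 20617 = 48*(-73) + 20617 = -3504 + 20617 = 17113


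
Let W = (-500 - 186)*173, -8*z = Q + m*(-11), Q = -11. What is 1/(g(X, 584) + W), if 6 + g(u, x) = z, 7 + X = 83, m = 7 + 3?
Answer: -8/949351 ≈ -8.4268e-6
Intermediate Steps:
m = 10
X = 76 (X = -7 + 83 = 76)
z = 121/8 (z = -(-11 + 10*(-11))/8 = -(-11 - 110)/8 = -1/8*(-121) = 121/8 ≈ 15.125)
g(u, x) = 73/8 (g(u, x) = -6 + 121/8 = 73/8)
W = -118678 (W = -686*173 = -118678)
1/(g(X, 584) + W) = 1/(73/8 - 118678) = 1/(-949351/8) = -8/949351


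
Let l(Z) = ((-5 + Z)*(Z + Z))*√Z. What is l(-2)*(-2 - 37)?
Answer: -1092*I*√2 ≈ -1544.3*I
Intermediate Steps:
l(Z) = 2*Z^(3/2)*(-5 + Z) (l(Z) = ((-5 + Z)*(2*Z))*√Z = (2*Z*(-5 + Z))*√Z = 2*Z^(3/2)*(-5 + Z))
l(-2)*(-2 - 37) = (2*(-2)^(3/2)*(-5 - 2))*(-2 - 37) = (2*(-2*I*√2)*(-7))*(-39) = (28*I*√2)*(-39) = -1092*I*√2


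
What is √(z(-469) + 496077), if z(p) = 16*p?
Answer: √488573 ≈ 698.98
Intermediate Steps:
√(z(-469) + 496077) = √(16*(-469) + 496077) = √(-7504 + 496077) = √488573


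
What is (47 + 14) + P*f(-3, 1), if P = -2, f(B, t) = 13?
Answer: 35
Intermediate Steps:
(47 + 14) + P*f(-3, 1) = (47 + 14) - 2*13 = 61 - 26 = 35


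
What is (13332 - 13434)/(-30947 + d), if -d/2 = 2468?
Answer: 34/11961 ≈ 0.0028426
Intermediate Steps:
d = -4936 (d = -2*2468 = -4936)
(13332 - 13434)/(-30947 + d) = (13332 - 13434)/(-30947 - 4936) = -102/(-35883) = -102*(-1/35883) = 34/11961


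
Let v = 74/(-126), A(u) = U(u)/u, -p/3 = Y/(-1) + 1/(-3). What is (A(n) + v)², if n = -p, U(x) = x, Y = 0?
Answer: 676/3969 ≈ 0.17032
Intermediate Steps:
p = 1 (p = -3*(0/(-1) + 1/(-3)) = -3*(0*(-1) + 1*(-⅓)) = -3*(0 - ⅓) = -3*(-⅓) = 1)
n = -1 (n = -1*1 = -1)
A(u) = 1 (A(u) = u/u = 1)
v = -37/63 (v = 74*(-1/126) = -37/63 ≈ -0.58730)
(A(n) + v)² = (1 - 37/63)² = (26/63)² = 676/3969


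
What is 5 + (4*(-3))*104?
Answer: -1243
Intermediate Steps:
5 + (4*(-3))*104 = 5 - 12*104 = 5 - 1248 = -1243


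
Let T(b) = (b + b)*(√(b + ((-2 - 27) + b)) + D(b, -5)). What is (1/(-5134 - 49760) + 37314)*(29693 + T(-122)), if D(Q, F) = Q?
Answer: 121794841268615/54894 - 249894395230*I*√273/27447 ≈ 2.2187e+9 - 1.5043e+8*I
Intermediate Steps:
T(b) = 2*b*(b + √(-29 + 2*b)) (T(b) = (b + b)*(√(b + ((-2 - 27) + b)) + b) = (2*b)*(√(b + (-29 + b)) + b) = (2*b)*(√(-29 + 2*b) + b) = (2*b)*(b + √(-29 + 2*b)) = 2*b*(b + √(-29 + 2*b)))
(1/(-5134 - 49760) + 37314)*(29693 + T(-122)) = (1/(-5134 - 49760) + 37314)*(29693 + 2*(-122)*(-122 + √(-29 + 2*(-122)))) = (1/(-54894) + 37314)*(29693 + 2*(-122)*(-122 + √(-29 - 244))) = (-1/54894 + 37314)*(29693 + 2*(-122)*(-122 + √(-273))) = 2048314715*(29693 + 2*(-122)*(-122 + I*√273))/54894 = 2048314715*(29693 + (29768 - 244*I*√273))/54894 = 2048314715*(59461 - 244*I*√273)/54894 = 121794841268615/54894 - 249894395230*I*√273/27447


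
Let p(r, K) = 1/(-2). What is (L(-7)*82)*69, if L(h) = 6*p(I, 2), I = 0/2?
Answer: -16974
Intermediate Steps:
I = 0 (I = 0*(½) = 0)
p(r, K) = -½
L(h) = -3 (L(h) = 6*(-½) = -3)
(L(-7)*82)*69 = -3*82*69 = -246*69 = -16974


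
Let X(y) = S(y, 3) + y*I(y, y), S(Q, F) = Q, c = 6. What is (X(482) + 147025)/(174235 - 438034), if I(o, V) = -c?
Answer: -48205/87933 ≈ -0.54820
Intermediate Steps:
I(o, V) = -6 (I(o, V) = -1*6 = -6)
X(y) = -5*y (X(y) = y + y*(-6) = y - 6*y = -5*y)
(X(482) + 147025)/(174235 - 438034) = (-5*482 + 147025)/(174235 - 438034) = (-2410 + 147025)/(-263799) = 144615*(-1/263799) = -48205/87933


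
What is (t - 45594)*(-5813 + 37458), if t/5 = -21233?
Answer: -4802413555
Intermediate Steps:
t = -106165 (t = 5*(-21233) = -106165)
(t - 45594)*(-5813 + 37458) = (-106165 - 45594)*(-5813 + 37458) = -151759*31645 = -4802413555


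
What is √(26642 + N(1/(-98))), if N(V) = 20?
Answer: √26662 ≈ 163.28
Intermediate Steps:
√(26642 + N(1/(-98))) = √(26642 + 20) = √26662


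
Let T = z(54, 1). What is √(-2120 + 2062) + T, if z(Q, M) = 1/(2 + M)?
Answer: ⅓ + I*√58 ≈ 0.33333 + 7.6158*I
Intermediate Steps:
T = ⅓ (T = 1/(2 + 1) = 1/3 = ⅓ ≈ 0.33333)
√(-2120 + 2062) + T = √(-2120 + 2062) + ⅓ = √(-58) + ⅓ = I*√58 + ⅓ = ⅓ + I*√58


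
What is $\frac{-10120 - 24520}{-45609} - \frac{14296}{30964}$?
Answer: $\frac{105141674}{353059269} \approx 0.2978$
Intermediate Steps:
$\frac{-10120 - 24520}{-45609} - \frac{14296}{30964} = \left(-34640\right) \left(- \frac{1}{45609}\right) - \frac{3574}{7741} = \frac{34640}{45609} - \frac{3574}{7741} = \frac{105141674}{353059269}$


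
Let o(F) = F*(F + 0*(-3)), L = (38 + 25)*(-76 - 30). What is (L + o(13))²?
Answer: 42367081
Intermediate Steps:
L = -6678 (L = 63*(-106) = -6678)
o(F) = F² (o(F) = F*(F + 0) = F*F = F²)
(L + o(13))² = (-6678 + 13²)² = (-6678 + 169)² = (-6509)² = 42367081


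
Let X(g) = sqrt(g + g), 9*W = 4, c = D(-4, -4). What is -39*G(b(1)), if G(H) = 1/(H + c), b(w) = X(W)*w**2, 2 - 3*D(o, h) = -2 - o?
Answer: -117*sqrt(2)/4 ≈ -41.366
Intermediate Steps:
D(o, h) = 4/3 + o/3 (D(o, h) = 2/3 - (-2 - o)/3 = 2/3 + (2/3 + o/3) = 4/3 + o/3)
c = 0 (c = 4/3 + (1/3)*(-4) = 4/3 - 4/3 = 0)
W = 4/9 (W = (1/9)*4 = 4/9 ≈ 0.44444)
X(g) = sqrt(2)*sqrt(g) (X(g) = sqrt(2*g) = sqrt(2)*sqrt(g))
b(w) = 2*sqrt(2)*w**2/3 (b(w) = (sqrt(2)*sqrt(4/9))*w**2 = (sqrt(2)*(2/3))*w**2 = (2*sqrt(2)/3)*w**2 = 2*sqrt(2)*w**2/3)
G(H) = 1/H (G(H) = 1/(H + 0) = 1/H)
-39*G(b(1)) = -39*3*sqrt(2)/4 = -117*sqrt(2)/4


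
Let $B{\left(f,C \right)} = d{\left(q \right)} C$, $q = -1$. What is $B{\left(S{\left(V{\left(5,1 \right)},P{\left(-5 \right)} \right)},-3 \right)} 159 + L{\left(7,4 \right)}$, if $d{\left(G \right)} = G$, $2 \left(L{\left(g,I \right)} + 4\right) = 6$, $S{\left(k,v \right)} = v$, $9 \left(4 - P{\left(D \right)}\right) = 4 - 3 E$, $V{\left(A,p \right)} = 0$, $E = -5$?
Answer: $476$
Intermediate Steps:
$P{\left(D \right)} = \frac{17}{9}$ ($P{\left(D \right)} = 4 - \frac{4 - -15}{9} = 4 - \frac{4 + 15}{9} = 4 - \frac{19}{9} = \frac{17}{9}$)
$L{\left(g,I \right)} = -1$ ($L{\left(g,I \right)} = -4 + \frac{1}{2} \cdot 6 = -4 + 3 = -1$)
$B{\left(f,C \right)} = - C$
$B{\left(S{\left(V{\left(5,1 \right)},P{\left(-5 \right)} \right)},-3 \right)} 159 + L{\left(7,4 \right)} = \left(-1\right) \left(-3\right) 159 - 1 = 3 \cdot 159 - 1 = 477 - 1 = 476$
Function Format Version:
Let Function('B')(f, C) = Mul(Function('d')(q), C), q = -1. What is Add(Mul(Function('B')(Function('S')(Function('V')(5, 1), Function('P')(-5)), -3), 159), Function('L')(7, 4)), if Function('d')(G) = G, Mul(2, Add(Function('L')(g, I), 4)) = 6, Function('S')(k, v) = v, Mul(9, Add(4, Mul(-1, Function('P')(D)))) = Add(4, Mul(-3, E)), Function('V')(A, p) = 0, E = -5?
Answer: 476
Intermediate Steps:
Function('P')(D) = Rational(17, 9) (Function('P')(D) = Add(4, Mul(Rational(-1, 9), Add(4, Mul(-3, -5)))) = Add(4, Mul(Rational(-1, 9), Add(4, 15))) = Add(4, Mul(Rational(-1, 9), 19)) = Add(4, Rational(-19, 9)) = Rational(17, 9))
Function('L')(g, I) = -1 (Function('L')(g, I) = Add(-4, Mul(Rational(1, 2), 6)) = Add(-4, 3) = -1)
Function('B')(f, C) = Mul(-1, C)
Add(Mul(Function('B')(Function('S')(Function('V')(5, 1), Function('P')(-5)), -3), 159), Function('L')(7, 4)) = Add(Mul(Mul(-1, -3), 159), -1) = Add(Mul(3, 159), -1) = Add(477, -1) = 476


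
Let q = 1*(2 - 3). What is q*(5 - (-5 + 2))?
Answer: -8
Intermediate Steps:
q = -1 (q = 1*(-1) = -1)
q*(5 - (-5 + 2)) = -(5 - (-5 + 2)) = -(5 - 1*(-3)) = -(5 + 3) = -1*8 = -8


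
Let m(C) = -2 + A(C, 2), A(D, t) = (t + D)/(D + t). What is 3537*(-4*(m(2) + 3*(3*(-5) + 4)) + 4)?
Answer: 495180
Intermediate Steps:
A(D, t) = 1 (A(D, t) = (D + t)/(D + t) = 1)
m(C) = -1 (m(C) = -2 + 1 = -1)
3537*(-4*(m(2) + 3*(3*(-5) + 4)) + 4) = 3537*(-4*(-1 + 3*(3*(-5) + 4)) + 4) = 3537*(-4*(-1 + 3*(-15 + 4)) + 4) = 3537*(-4*(-1 + 3*(-11)) + 4) = 3537*(-4*(-1 - 33) + 4) = 3537*(-4*(-34) + 4) = 3537*(136 + 4) = 3537*140 = 495180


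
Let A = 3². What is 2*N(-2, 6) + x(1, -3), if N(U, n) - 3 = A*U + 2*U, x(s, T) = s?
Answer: -37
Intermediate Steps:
A = 9
N(U, n) = 3 + 11*U (N(U, n) = 3 + (9*U + 2*U) = 3 + 11*U)
2*N(-2, 6) + x(1, -3) = 2*(3 + 11*(-2)) + 1 = 2*(3 - 22) + 1 = 2*(-19) + 1 = -38 + 1 = -37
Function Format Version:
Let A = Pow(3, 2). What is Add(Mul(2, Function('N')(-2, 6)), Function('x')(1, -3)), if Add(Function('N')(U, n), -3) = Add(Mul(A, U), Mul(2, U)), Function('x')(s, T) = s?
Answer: -37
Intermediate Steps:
A = 9
Function('N')(U, n) = Add(3, Mul(11, U)) (Function('N')(U, n) = Add(3, Add(Mul(9, U), Mul(2, U))) = Add(3, Mul(11, U)))
Add(Mul(2, Function('N')(-2, 6)), Function('x')(1, -3)) = Add(Mul(2, Add(3, Mul(11, -2))), 1) = Add(Mul(2, Add(3, -22)), 1) = Add(Mul(2, -19), 1) = Add(-38, 1) = -37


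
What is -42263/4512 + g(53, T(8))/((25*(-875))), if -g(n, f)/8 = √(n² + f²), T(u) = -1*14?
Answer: -42263/4512 + 8*√3005/21875 ≈ -9.3468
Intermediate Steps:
T(u) = -14
g(n, f) = -8*√(f² + n²) (g(n, f) = -8*√(n² + f²) = -8*√(f² + n²))
-42263/4512 + g(53, T(8))/((25*(-875))) = -42263/4512 + (-8*√((-14)² + 53²))/((25*(-875))) = -42263*1/4512 - 8*√(196 + 2809)/(-21875) = -42263/4512 - 8*√3005*(-1/21875) = -42263/4512 + 8*√3005/21875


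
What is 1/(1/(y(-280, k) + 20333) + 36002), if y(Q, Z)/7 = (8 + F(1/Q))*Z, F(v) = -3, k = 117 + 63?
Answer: 26633/958841267 ≈ 2.7776e-5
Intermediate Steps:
k = 180
y(Q, Z) = 35*Z (y(Q, Z) = 7*((8 - 3)*Z) = 7*(5*Z) = 35*Z)
1/(1/(y(-280, k) + 20333) + 36002) = 1/(1/(35*180 + 20333) + 36002) = 1/(1/(6300 + 20333) + 36002) = 1/(1/26633 + 36002) = 1/(958841267/26633) = 26633/958841267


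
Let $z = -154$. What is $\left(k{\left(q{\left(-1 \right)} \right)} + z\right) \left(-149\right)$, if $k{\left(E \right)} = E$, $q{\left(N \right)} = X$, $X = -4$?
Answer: $23542$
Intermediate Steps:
$q{\left(N \right)} = -4$
$\left(k{\left(q{\left(-1 \right)} \right)} + z\right) \left(-149\right) = \left(-4 - 154\right) \left(-149\right) = \left(-158\right) \left(-149\right) = 23542$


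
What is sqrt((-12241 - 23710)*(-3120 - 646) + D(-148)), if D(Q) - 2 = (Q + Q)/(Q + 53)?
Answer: 2*sqrt(305477006705)/95 ≈ 11636.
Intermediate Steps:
D(Q) = 2 + 2*Q/(53 + Q) (D(Q) = 2 + (Q + Q)/(Q + 53) = 2 + (2*Q)/(53 + Q) = 2 + 2*Q/(53 + Q))
sqrt((-12241 - 23710)*(-3120 - 646) + D(-148)) = sqrt((-12241 - 23710)*(-3120 - 646) + 2*(53 + 2*(-148))/(53 - 148)) = sqrt(-35951*(-3766) + 2*(53 - 296)/(-95)) = sqrt(135391466 + 2*(-1/95)*(-243)) = sqrt(135391466 + 486/95) = sqrt(12862189756/95) = 2*sqrt(305477006705)/95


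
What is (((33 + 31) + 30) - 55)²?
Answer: 1521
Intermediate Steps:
(((33 + 31) + 30) - 55)² = ((64 + 30) - 55)² = (94 - 55)² = 39² = 1521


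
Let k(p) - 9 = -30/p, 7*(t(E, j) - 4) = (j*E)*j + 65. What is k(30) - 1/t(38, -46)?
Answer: 644001/80501 ≈ 7.9999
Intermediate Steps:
t(E, j) = 93/7 + E*j²/7 (t(E, j) = 4 + ((j*E)*j + 65)/7 = 4 + ((E*j)*j + 65)/7 = 4 + (E*j² + 65)/7 = 4 + (65 + E*j²)/7 = 4 + (65/7 + E*j²/7) = 93/7 + E*j²/7)
k(p) = 9 - 30/p
k(30) - 1/t(38, -46) = (9 - 30/30) - 1/(93/7 + (⅐)*38*(-46)²) = (9 - 30*1/30) - 1/(93/7 + (⅐)*38*2116) = (9 - 1) - 1/(93/7 + 80408/7) = 8 - 1/80501/7 = 8 - 1*7/80501 = 8 - 7/80501 = 644001/80501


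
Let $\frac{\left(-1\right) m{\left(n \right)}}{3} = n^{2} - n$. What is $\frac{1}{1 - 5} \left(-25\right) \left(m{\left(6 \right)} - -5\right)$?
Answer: $- \frac{2125}{4} \approx -531.25$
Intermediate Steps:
$m{\left(n \right)} = - 3 n^{2} + 3 n$ ($m{\left(n \right)} = - 3 \left(n^{2} - n\right) = - 3 n^{2} + 3 n$)
$\frac{1}{1 - 5} \left(-25\right) \left(m{\left(6 \right)} - -5\right) = \frac{1}{1 - 5} \left(-25\right) \left(3 \cdot 6 \left(1 - 6\right) - -5\right) = \frac{1}{-4} \left(-25\right) \left(3 \cdot 6 \left(1 - 6\right) + 5\right) = \left(- \frac{1}{4}\right) \left(-25\right) \left(3 \cdot 6 \left(-5\right) + 5\right) = \frac{25 \left(-90 + 5\right)}{4} = \frac{25}{4} \left(-85\right) = - \frac{2125}{4}$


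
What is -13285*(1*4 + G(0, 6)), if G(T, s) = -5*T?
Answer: -53140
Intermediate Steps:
-13285*(1*4 + G(0, 6)) = -13285*(1*4 - 5*0) = -13285*(4 + 0) = -13285*4 = -53140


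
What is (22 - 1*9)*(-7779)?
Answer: -101127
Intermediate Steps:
(22 - 1*9)*(-7779) = (22 - 9)*(-7779) = 13*(-7779) = -101127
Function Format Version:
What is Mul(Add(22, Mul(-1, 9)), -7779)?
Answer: -101127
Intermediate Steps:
Mul(Add(22, Mul(-1, 9)), -7779) = Mul(Add(22, -9), -7779) = Mul(13, -7779) = -101127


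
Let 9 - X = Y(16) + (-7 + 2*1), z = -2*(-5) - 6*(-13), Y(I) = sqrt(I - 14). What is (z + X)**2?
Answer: (102 - sqrt(2))**2 ≈ 10118.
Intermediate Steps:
Y(I) = sqrt(-14 + I)
z = 88 (z = 10 + 78 = 88)
X = 14 - sqrt(2) (X = 9 - (sqrt(-14 + 16) + (-7 + 2*1)) = 9 - (sqrt(2) + (-7 + 2)) = 9 - (sqrt(2) - 5) = 9 - (-5 + sqrt(2)) = 9 + (5 - sqrt(2)) = 14 - sqrt(2) ≈ 12.586)
(z + X)**2 = (88 + (14 - sqrt(2)))**2 = (102 - sqrt(2))**2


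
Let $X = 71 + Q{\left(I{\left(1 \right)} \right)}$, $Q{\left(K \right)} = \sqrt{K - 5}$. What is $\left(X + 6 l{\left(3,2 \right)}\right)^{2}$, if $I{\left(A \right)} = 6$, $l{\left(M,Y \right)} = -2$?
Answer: $3600$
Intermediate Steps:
$Q{\left(K \right)} = \sqrt{-5 + K}$
$X = 72$ ($X = 71 + \sqrt{-5 + 6} = 71 + \sqrt{1} = 71 + 1 = 72$)
$\left(X + 6 l{\left(3,2 \right)}\right)^{2} = \left(72 + 6 \left(-2\right)\right)^{2} = \left(72 - 12\right)^{2} = 60^{2} = 3600$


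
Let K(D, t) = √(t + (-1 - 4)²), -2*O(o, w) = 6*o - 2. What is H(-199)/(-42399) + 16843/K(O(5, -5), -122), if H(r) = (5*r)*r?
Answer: -198005/42399 - 16843*I*√97/97 ≈ -4.67 - 1710.1*I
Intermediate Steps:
O(o, w) = 1 - 3*o (O(o, w) = -(6*o - 2)/2 = -(-2 + 6*o)/2 = 1 - 3*o)
K(D, t) = √(25 + t) (K(D, t) = √(t + (-5)²) = √(t + 25) = √(25 + t))
H(r) = 5*r²
H(-199)/(-42399) + 16843/K(O(5, -5), -122) = (5*(-199)²)/(-42399) + 16843/(√(25 - 122)) = (5*39601)*(-1/42399) + 16843/(√(-97)) = 198005*(-1/42399) + 16843/((I*√97)) = -198005/42399 + 16843*(-I*√97/97) = -198005/42399 - 16843*I*√97/97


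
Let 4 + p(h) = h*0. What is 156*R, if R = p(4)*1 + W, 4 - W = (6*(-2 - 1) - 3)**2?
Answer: -68796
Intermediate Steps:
W = -437 (W = 4 - (6*(-2 - 1) - 3)**2 = 4 - (6*(-3) - 3)**2 = 4 - (-18 - 3)**2 = 4 - 1*(-21)**2 = 4 - 1*441 = 4 - 441 = -437)
p(h) = -4 (p(h) = -4 + h*0 = -4 + 0 = -4)
R = -441 (R = -4*1 - 437 = -4 - 437 = -441)
156*R = 156*(-441) = -68796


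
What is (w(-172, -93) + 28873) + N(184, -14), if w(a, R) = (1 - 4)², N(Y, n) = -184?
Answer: 28698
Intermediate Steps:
w(a, R) = 9 (w(a, R) = (-3)² = 9)
(w(-172, -93) + 28873) + N(184, -14) = (9 + 28873) - 184 = 28882 - 184 = 28698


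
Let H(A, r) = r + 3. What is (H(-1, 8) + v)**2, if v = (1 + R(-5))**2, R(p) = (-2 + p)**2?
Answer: 6305121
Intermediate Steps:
H(A, r) = 3 + r
v = 2500 (v = (1 + (-2 - 5)**2)**2 = (1 + (-7)**2)**2 = (1 + 49)**2 = 50**2 = 2500)
(H(-1, 8) + v)**2 = ((3 + 8) + 2500)**2 = (11 + 2500)**2 = 2511**2 = 6305121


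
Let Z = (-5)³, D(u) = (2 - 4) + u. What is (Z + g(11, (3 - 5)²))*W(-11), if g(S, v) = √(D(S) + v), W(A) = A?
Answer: 1375 - 11*√13 ≈ 1335.3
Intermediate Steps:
D(u) = -2 + u
g(S, v) = √(-2 + S + v) (g(S, v) = √((-2 + S) + v) = √(-2 + S + v))
Z = -125
(Z + g(11, (3 - 5)²))*W(-11) = (-125 + √(-2 + 11 + (3 - 5)²))*(-11) = (-125 + √(-2 + 11 + (-2)²))*(-11) = (-125 + √(-2 + 11 + 4))*(-11) = (-125 + √13)*(-11) = 1375 - 11*√13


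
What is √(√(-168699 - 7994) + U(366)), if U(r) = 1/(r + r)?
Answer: √(183 + 133956*I*√176693)/366 ≈ 14.497 + 14.497*I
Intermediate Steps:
U(r) = 1/(2*r)
√(√(-168699 - 7994) + U(366)) = √(√(-168699 - 7994) + (½)/366) = √(√(-176693) + (½)*(1/366)) = √(I*√176693 + 1/732) = √(1/732 + I*√176693)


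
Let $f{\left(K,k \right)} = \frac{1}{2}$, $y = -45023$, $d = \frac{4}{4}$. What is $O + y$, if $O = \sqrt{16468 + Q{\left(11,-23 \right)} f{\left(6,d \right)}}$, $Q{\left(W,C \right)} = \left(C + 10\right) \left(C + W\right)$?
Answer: $-45023 + \sqrt{16546} \approx -44894.0$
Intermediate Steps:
$d = 1$ ($d = 4 \cdot \frac{1}{4} = 1$)
$Q{\left(W,C \right)} = \left(10 + C\right) \left(C + W\right)$
$f{\left(K,k \right)} = \frac{1}{2}$
$O = \sqrt{16546}$ ($O = \sqrt{16468 + \left(\left(-23\right)^{2} + 10 \left(-23\right) + 10 \cdot 11 - 253\right) \frac{1}{2}} = \sqrt{16468 + \left(529 - 230 + 110 - 253\right) \frac{1}{2}} = \sqrt{16468 + 156 \cdot \frac{1}{2}} = \sqrt{16468 + 78} = \sqrt{16546} \approx 128.63$)
$O + y = \sqrt{16546} - 45023 = -45023 + \sqrt{16546}$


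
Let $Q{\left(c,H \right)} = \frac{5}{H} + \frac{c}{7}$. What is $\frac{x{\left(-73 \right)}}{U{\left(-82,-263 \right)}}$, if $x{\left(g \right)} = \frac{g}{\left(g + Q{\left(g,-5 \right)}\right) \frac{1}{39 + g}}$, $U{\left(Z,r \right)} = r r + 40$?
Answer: $- \frac{2482}{5843217} \approx -0.00042477$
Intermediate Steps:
$Q{\left(c,H \right)} = \frac{5}{H} + \frac{c}{7}$ ($Q{\left(c,H \right)} = \frac{5}{H} + c \frac{1}{7} = \frac{5}{H} + \frac{c}{7}$)
$U{\left(Z,r \right)} = 40 + r^{2}$ ($U{\left(Z,r \right)} = r^{2} + 40 = 40 + r^{2}$)
$x{\left(g \right)} = \frac{g \left(39 + g\right)}{-1 + \frac{8 g}{7}}$ ($x{\left(g \right)} = \frac{g}{\left(g + \left(\frac{5}{-5} + \frac{g}{7}\right)\right) \frac{1}{39 + g}} = \frac{g}{\left(g + \left(5 \left(- \frac{1}{5}\right) + \frac{g}{7}\right)\right) \frac{1}{39 + g}} = \frac{g}{\left(g + \left(-1 + \frac{g}{7}\right)\right) \frac{1}{39 + g}} = \frac{g}{\left(-1 + \frac{8 g}{7}\right) \frac{1}{39 + g}} = \frac{g}{\frac{1}{39 + g} \left(-1 + \frac{8 g}{7}\right)} = g \frac{39 + g}{-1 + \frac{8 g}{7}} = \frac{g \left(39 + g\right)}{-1 + \frac{8 g}{7}}$)
$\frac{x{\left(-73 \right)}}{U{\left(-82,-263 \right)}} = \frac{7 \left(-73\right) \frac{1}{-7 + 8 \left(-73\right)} \left(39 - 73\right)}{40 + \left(-263\right)^{2}} = \frac{7 \left(-73\right) \frac{1}{-7 - 584} \left(-34\right)}{40 + 69169} = \frac{7 \left(-73\right) \frac{1}{-591} \left(-34\right)}{69209} = 7 \left(-73\right) \left(- \frac{1}{591}\right) \left(-34\right) \frac{1}{69209} = \left(- \frac{17374}{591}\right) \frac{1}{69209} = - \frac{2482}{5843217}$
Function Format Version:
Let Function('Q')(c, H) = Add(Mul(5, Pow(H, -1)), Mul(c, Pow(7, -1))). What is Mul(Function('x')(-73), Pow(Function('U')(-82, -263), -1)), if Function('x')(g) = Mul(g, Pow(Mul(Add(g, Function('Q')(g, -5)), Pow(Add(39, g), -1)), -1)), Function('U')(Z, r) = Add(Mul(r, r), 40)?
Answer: Rational(-2482, 5843217) ≈ -0.00042477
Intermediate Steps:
Function('Q')(c, H) = Add(Mul(5, Pow(H, -1)), Mul(Rational(1, 7), c)) (Function('Q')(c, H) = Add(Mul(5, Pow(H, -1)), Mul(c, Rational(1, 7))) = Add(Mul(5, Pow(H, -1)), Mul(Rational(1, 7), c)))
Function('U')(Z, r) = Add(40, Pow(r, 2)) (Function('U')(Z, r) = Add(Pow(r, 2), 40) = Add(40, Pow(r, 2)))
Function('x')(g) = Mul(g, Pow(Add(-1, Mul(Rational(8, 7), g)), -1), Add(39, g)) (Function('x')(g) = Mul(g, Pow(Mul(Add(g, Add(Mul(5, Pow(-5, -1)), Mul(Rational(1, 7), g))), Pow(Add(39, g), -1)), -1)) = Mul(g, Pow(Mul(Add(g, Add(Mul(5, Rational(-1, 5)), Mul(Rational(1, 7), g))), Pow(Add(39, g), -1)), -1)) = Mul(g, Pow(Mul(Add(g, Add(-1, Mul(Rational(1, 7), g))), Pow(Add(39, g), -1)), -1)) = Mul(g, Pow(Mul(Add(-1, Mul(Rational(8, 7), g)), Pow(Add(39, g), -1)), -1)) = Mul(g, Pow(Mul(Pow(Add(39, g), -1), Add(-1, Mul(Rational(8, 7), g))), -1)) = Mul(g, Mul(Pow(Add(-1, Mul(Rational(8, 7), g)), -1), Add(39, g))) = Mul(g, Pow(Add(-1, Mul(Rational(8, 7), g)), -1), Add(39, g)))
Mul(Function('x')(-73), Pow(Function('U')(-82, -263), -1)) = Mul(Mul(7, -73, Pow(Add(-7, Mul(8, -73)), -1), Add(39, -73)), Pow(Add(40, Pow(-263, 2)), -1)) = Mul(Mul(7, -73, Pow(Add(-7, -584), -1), -34), Pow(Add(40, 69169), -1)) = Mul(Mul(7, -73, Pow(-591, -1), -34), Pow(69209, -1)) = Mul(Mul(7, -73, Rational(-1, 591), -34), Rational(1, 69209)) = Mul(Rational(-17374, 591), Rational(1, 69209)) = Rational(-2482, 5843217)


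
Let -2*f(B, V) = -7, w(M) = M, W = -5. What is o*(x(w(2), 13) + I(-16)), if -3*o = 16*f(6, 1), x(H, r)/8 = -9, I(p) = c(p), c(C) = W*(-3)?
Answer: 1064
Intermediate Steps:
c(C) = 15 (c(C) = -5*(-3) = 15)
f(B, V) = 7/2 (f(B, V) = -½*(-7) = 7/2)
I(p) = 15
x(H, r) = -72 (x(H, r) = 8*(-9) = -72)
o = -56/3 (o = -16*7/(3*2) = -⅓*56 = -56/3 ≈ -18.667)
o*(x(w(2), 13) + I(-16)) = -56*(-72 + 15)/3 = -56/3*(-57) = 1064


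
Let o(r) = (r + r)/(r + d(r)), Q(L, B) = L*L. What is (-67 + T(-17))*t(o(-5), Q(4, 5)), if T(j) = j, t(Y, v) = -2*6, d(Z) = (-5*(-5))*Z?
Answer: 1008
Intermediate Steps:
d(Z) = 25*Z
Q(L, B) = L**2
o(r) = 1/13 (o(r) = (r + r)/(r + 25*r) = (2*r)/((26*r)) = (2*r)*(1/(26*r)) = 1/13)
t(Y, v) = -12
(-67 + T(-17))*t(o(-5), Q(4, 5)) = (-67 - 17)*(-12) = -84*(-12) = 1008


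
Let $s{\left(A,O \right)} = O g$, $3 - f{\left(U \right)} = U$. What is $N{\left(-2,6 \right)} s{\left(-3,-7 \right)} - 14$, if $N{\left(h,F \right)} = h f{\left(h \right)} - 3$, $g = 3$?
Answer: $259$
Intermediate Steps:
$f{\left(U \right)} = 3 - U$
$N{\left(h,F \right)} = -3 + h \left(3 - h\right)$ ($N{\left(h,F \right)} = h \left(3 - h\right) - 3 = -3 + h \left(3 - h\right)$)
$s{\left(A,O \right)} = 3 O$ ($s{\left(A,O \right)} = O 3 = 3 O$)
$N{\left(-2,6 \right)} s{\left(-3,-7 \right)} - 14 = \left(-3 - - 2 \left(-3 - 2\right)\right) 3 \left(-7\right) - 14 = \left(-3 - \left(-2\right) \left(-5\right)\right) \left(-21\right) - 14 = \left(-3 - 10\right) \left(-21\right) - 14 = \left(-13\right) \left(-21\right) - 14 = 273 - 14 = 259$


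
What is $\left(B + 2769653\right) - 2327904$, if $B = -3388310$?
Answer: $-2946561$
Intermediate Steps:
$\left(B + 2769653\right) - 2327904 = \left(-3388310 + 2769653\right) - 2327904 = -618657 - 2327904 = -2946561$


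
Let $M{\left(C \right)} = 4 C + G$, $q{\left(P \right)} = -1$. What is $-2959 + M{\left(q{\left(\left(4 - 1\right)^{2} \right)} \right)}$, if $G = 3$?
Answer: $-2960$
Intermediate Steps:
$M{\left(C \right)} = 3 + 4 C$ ($M{\left(C \right)} = 4 C + 3 = 3 + 4 C$)
$-2959 + M{\left(q{\left(\left(4 - 1\right)^{2} \right)} \right)} = -2959 + \left(3 + 4 \left(-1\right)\right) = -2959 + \left(3 - 4\right) = -2959 - 1 = -2960$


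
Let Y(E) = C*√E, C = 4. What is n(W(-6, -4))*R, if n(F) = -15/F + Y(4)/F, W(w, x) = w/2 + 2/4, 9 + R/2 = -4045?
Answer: -113512/5 ≈ -22702.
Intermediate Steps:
R = -8108 (R = -18 + 2*(-4045) = -18 - 8090 = -8108)
Y(E) = 4*√E
W(w, x) = ½ + w/2 (W(w, x) = w*(½) + 2*(¼) = w/2 + ½ = ½ + w/2)
n(F) = -7/F (n(F) = -15/F + (4*√4)/F = -15/F + (4*2)/F = -15/F + 8/F = -7/F)
n(W(-6, -4))*R = -7/(½ + (½)*(-6))*(-8108) = -7/(½ - 3)*(-8108) = -7/(-5/2)*(-8108) = -7*(-⅖)*(-8108) = (14/5)*(-8108) = -113512/5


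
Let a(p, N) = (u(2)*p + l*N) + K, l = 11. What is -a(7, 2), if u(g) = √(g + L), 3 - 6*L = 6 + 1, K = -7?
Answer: -15 - 14*√3/3 ≈ -23.083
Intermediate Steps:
L = -⅔ (L = ½ - (6 + 1)/6 = ½ - ⅙*7 = ½ - 7/6 = -⅔ ≈ -0.66667)
u(g) = √(-⅔ + g) (u(g) = √(g - ⅔) = √(-⅔ + g))
a(p, N) = -7 + 11*N + 2*p*√3/3 (a(p, N) = ((√(-6 + 9*2)/3)*p + 11*N) - 7 = ((√(-6 + 18)/3)*p + 11*N) - 7 = ((√12/3)*p + 11*N) - 7 = (((2*√3)/3)*p + 11*N) - 7 = ((2*√3/3)*p + 11*N) - 7 = (2*p*√3/3 + 11*N) - 7 = (11*N + 2*p*√3/3) - 7 = -7 + 11*N + 2*p*√3/3)
-a(7, 2) = -(-7 + 11*2 + (⅔)*7*√3) = -(-7 + 22 + 14*√3/3) = -(15 + 14*√3/3) = -15 - 14*√3/3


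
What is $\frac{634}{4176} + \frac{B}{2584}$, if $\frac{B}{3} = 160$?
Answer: $\frac{227671}{674424} \approx 0.33758$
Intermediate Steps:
$B = 480$ ($B = 3 \cdot 160 = 480$)
$\frac{634}{4176} + \frac{B}{2584} = \frac{634}{4176} + \frac{480}{2584} = 634 \cdot \frac{1}{4176} + 480 \cdot \frac{1}{2584} = \frac{317}{2088} + \frac{60}{323} = \frac{227671}{674424}$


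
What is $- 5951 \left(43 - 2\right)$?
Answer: $-243991$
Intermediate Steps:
$- 5951 \left(43 - 2\right) = - 5951 \cdot 41 = \left(-1\right) 243991 = -243991$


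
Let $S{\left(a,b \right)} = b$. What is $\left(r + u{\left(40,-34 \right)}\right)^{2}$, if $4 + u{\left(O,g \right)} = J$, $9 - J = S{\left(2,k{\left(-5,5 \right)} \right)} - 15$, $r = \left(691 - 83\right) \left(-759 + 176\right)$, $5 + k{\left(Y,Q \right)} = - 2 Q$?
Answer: $125619916041$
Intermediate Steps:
$k{\left(Y,Q \right)} = -5 - 2 Q$
$r = -354464$ ($r = 608 \left(-583\right) = -354464$)
$J = 39$ ($J = 9 - \left(\left(-5 - 10\right) - 15\right) = 9 - \left(-15 - 15\right) = 9 - -30 = 9 + 30 = 39$)
$u{\left(O,g \right)} = 35$ ($u{\left(O,g \right)} = -4 + 39 = 35$)
$\left(r + u{\left(40,-34 \right)}\right)^{2} = \left(-354464 + 35\right)^{2} = \left(-354429\right)^{2} = 125619916041$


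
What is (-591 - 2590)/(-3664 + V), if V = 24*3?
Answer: 3181/3592 ≈ 0.88558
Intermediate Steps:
V = 72
(-591 - 2590)/(-3664 + V) = (-591 - 2590)/(-3664 + 72) = -3181/(-3592) = -3181*(-1/3592) = 3181/3592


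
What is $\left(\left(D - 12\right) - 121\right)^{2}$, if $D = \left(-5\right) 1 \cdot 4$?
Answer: $23409$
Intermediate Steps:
$D = -20$ ($D = \left(-5\right) 4 = -20$)
$\left(\left(D - 12\right) - 121\right)^{2} = \left(\left(-20 - 12\right) - 121\right)^{2} = \left(-32 - 121\right)^{2} = \left(-153\right)^{2} = 23409$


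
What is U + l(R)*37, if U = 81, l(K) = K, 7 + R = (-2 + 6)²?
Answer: 414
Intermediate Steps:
R = 9 (R = -7 + (-2 + 6)² = -7 + 4² = -7 + 16 = 9)
U + l(R)*37 = 81 + 9*37 = 81 + 333 = 414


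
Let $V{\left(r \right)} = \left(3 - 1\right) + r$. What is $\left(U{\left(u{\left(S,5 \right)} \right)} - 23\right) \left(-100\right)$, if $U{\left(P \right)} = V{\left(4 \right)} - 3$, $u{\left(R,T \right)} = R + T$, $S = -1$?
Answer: $2000$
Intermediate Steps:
$V{\left(r \right)} = 2 + r$
$U{\left(P \right)} = 3$ ($U{\left(P \right)} = \left(2 + 4\right) - 3 = 6 - 3 = 3$)
$\left(U{\left(u{\left(S,5 \right)} \right)} - 23\right) \left(-100\right) = \left(3 - 23\right) \left(-100\right) = \left(-20\right) \left(-100\right) = 2000$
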